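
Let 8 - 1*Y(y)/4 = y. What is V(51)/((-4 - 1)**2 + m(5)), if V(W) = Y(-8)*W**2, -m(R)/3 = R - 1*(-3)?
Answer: 166464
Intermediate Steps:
Y(y) = 32 - 4*y
m(R) = -9 - 3*R (m(R) = -3*(R - 1*(-3)) = -3*(R + 3) = -3*(3 + R) = -9 - 3*R)
V(W) = 64*W**2 (V(W) = (32 - 4*(-8))*W**2 = (32 + 32)*W**2 = 64*W**2)
V(51)/((-4 - 1)**2 + m(5)) = (64*51**2)/((-4 - 1)**2 + (-9 - 3*5)) = (64*2601)/((-5)**2 + (-9 - 15)) = 166464/(25 - 24) = 166464/1 = 1*166464 = 166464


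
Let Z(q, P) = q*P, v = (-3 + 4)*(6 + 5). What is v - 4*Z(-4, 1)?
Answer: 27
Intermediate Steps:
v = 11 (v = 1*11 = 11)
Z(q, P) = P*q
v - 4*Z(-4, 1) = 11 - 4*(-4) = 11 + 16 = 27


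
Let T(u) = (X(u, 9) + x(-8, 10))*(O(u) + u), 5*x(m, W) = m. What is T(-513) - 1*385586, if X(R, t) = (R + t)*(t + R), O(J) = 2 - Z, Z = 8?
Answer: -661095298/5 ≈ -1.3222e+8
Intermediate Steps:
O(J) = -6 (O(J) = 2 - 1*8 = 2 - 8 = -6)
X(R, t) = (R + t)² (X(R, t) = (R + t)*(R + t) = (R + t)²)
x(m, W) = m/5
T(u) = (-6 + u)*(-8/5 + (9 + u)²) (T(u) = ((u + 9)² + (⅕)*(-8))*(-6 + u) = ((9 + u)² - 8/5)*(-6 + u) = (-8/5 + (9 + u)²)*(-6 + u) = (-6 + u)*(-8/5 + (9 + u)²))
T(-513) - 1*385586 = (-2382/5 + (-513)³ + 12*(-513)² - 143/5*(-513)) - 1*385586 = (-2382/5 - 135005697 + 12*263169 + 73359/5) - 385586 = (-2382/5 - 135005697 + 3158028 + 73359/5) - 385586 = -659167368/5 - 385586 = -661095298/5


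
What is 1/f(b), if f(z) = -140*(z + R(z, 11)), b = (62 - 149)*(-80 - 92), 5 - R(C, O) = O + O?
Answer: -1/2092580 ≈ -4.7788e-7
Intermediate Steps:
R(C, O) = 5 - 2*O (R(C, O) = 5 - (O + O) = 5 - 2*O)
b = 14964 (b = -87*(-172) = 14964)
f(z) = 2380 - 140*z (f(z) = -140*(z + (5 - 2*11)) = -140*(z + (5 - 22)) = -140*(z - 17) = -140*(-17 + z) = 2380 - 140*z)
1/f(b) = 1/(2380 - 140*14964) = 1/(2380 - 2094960) = 1/(-2092580) = -1/2092580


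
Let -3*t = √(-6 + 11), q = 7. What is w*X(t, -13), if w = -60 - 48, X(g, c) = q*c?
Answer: 9828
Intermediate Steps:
t = -√5/3 (t = -√(-6 + 11)/3 = -√5/3 ≈ -0.74536)
X(g, c) = 7*c
w = -108
w*X(t, -13) = -756*(-13) = -108*(-91) = 9828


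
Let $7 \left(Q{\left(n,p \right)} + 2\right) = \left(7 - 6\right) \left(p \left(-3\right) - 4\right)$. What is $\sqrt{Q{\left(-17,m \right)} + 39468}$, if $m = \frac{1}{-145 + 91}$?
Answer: $\frac{\sqrt{69617030}}{42} \approx 198.66$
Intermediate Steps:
$m = - \frac{1}{54}$ ($m = \frac{1}{-54} = - \frac{1}{54} \approx -0.018519$)
$Q{\left(n,p \right)} = - \frac{18}{7} - \frac{3 p}{7}$ ($Q{\left(n,p \right)} = -2 + \frac{\left(7 - 6\right) \left(p \left(-3\right) - 4\right)}{7} = -2 + \frac{1 \left(- 3 p - 4\right)}{7} = -2 + \frac{1 \left(-4 - 3 p\right)}{7} = -2 + \frac{-4 - 3 p}{7} = -2 - \left(\frac{4}{7} + \frac{3 p}{7}\right) = - \frac{18}{7} - \frac{3 p}{7}$)
$\sqrt{Q{\left(-17,m \right)} + 39468} = \sqrt{\left(- \frac{18}{7} - - \frac{1}{126}\right) + 39468} = \sqrt{\left(- \frac{18}{7} + \frac{1}{126}\right) + 39468} = \sqrt{- \frac{323}{126} + 39468} = \sqrt{\frac{4972645}{126}} = \frac{\sqrt{69617030}}{42}$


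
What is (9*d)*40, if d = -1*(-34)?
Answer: 12240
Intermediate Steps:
d = 34
(9*d)*40 = (9*34)*40 = 306*40 = 12240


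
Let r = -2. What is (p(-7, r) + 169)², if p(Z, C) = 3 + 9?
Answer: 32761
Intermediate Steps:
p(Z, C) = 12
(p(-7, r) + 169)² = (12 + 169)² = 181² = 32761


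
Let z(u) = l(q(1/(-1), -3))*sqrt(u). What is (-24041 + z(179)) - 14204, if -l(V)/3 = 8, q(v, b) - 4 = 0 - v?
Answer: -38245 - 24*sqrt(179) ≈ -38566.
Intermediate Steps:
q(v, b) = 4 - v (q(v, b) = 4 + (0 - v) = 4 - v)
l(V) = -24 (l(V) = -3*8 = -24)
z(u) = -24*sqrt(u)
(-24041 + z(179)) - 14204 = (-24041 - 24*sqrt(179)) - 14204 = -38245 - 24*sqrt(179)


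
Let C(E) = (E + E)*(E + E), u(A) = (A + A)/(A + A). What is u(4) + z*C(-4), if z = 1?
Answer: 65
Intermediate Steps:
u(A) = 1 (u(A) = (2*A)/((2*A)) = (2*A)*(1/(2*A)) = 1)
C(E) = 4*E² (C(E) = (2*E)*(2*E) = 4*E²)
u(4) + z*C(-4) = 1 + 1*(4*(-4)²) = 1 + 1*(4*16) = 1 + 1*64 = 1 + 64 = 65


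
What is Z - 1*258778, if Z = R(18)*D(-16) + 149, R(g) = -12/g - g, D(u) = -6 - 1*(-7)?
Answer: -775943/3 ≈ -2.5865e+5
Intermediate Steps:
D(u) = 1 (D(u) = -6 + 7 = 1)
R(g) = -g - 12/g
Z = 391/3 (Z = (-1*18 - 12/18)*1 + 149 = (-18 - 12*1/18)*1 + 149 = (-18 - 2/3)*1 + 149 = -56/3*1 + 149 = -56/3 + 149 = 391/3 ≈ 130.33)
Z - 1*258778 = 391/3 - 1*258778 = 391/3 - 258778 = -775943/3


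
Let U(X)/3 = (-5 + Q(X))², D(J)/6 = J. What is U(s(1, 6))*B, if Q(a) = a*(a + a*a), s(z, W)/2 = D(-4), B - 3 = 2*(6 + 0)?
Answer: 527731823205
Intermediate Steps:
B = 15 (B = 3 + 2*(6 + 0) = 3 + 2*6 = 3 + 12 = 15)
D(J) = 6*J
s(z, W) = -48 (s(z, W) = 2*(6*(-4)) = 2*(-24) = -48)
Q(a) = a*(a + a²)
U(X) = 3*(-5 + X²*(1 + X))²
U(s(1, 6))*B = (3*(-5 + (-48)²*(1 - 48))²)*15 = (3*(-5 + 2304*(-47))²)*15 = (3*(-5 - 108288)²)*15 = (3*(-108293)²)*15 = (3*11727373849)*15 = 35182121547*15 = 527731823205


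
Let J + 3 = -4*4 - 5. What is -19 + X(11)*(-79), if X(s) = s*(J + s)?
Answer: 11278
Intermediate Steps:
J = -24 (J = -3 + (-4*4 - 5) = -3 + (-16 - 5) = -3 - 21 = -24)
X(s) = s*(-24 + s)
-19 + X(11)*(-79) = -19 + (11*(-24 + 11))*(-79) = -19 + (11*(-13))*(-79) = -19 - 143*(-79) = -19 + 11297 = 11278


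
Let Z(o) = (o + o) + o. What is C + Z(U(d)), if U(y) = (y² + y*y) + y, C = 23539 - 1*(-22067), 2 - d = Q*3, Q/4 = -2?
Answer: 49740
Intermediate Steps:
Q = -8 (Q = 4*(-2) = -8)
d = 26 (d = 2 - (-8)*3 = 2 - 1*(-24) = 2 + 24 = 26)
C = 45606 (C = 23539 + 22067 = 45606)
U(y) = y + 2*y² (U(y) = (y² + y²) + y = 2*y² + y = y + 2*y²)
Z(o) = 3*o (Z(o) = 2*o + o = 3*o)
C + Z(U(d)) = 45606 + 3*(26*(1 + 2*26)) = 45606 + 3*(26*(1 + 52)) = 45606 + 3*(26*53) = 45606 + 3*1378 = 45606 + 4134 = 49740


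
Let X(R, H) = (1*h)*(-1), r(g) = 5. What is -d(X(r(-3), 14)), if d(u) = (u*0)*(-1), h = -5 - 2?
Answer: 0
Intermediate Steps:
h = -7
X(R, H) = 7 (X(R, H) = (1*(-7))*(-1) = -7*(-1) = 7)
d(u) = 0 (d(u) = 0*(-1) = 0)
-d(X(r(-3), 14)) = -1*0 = 0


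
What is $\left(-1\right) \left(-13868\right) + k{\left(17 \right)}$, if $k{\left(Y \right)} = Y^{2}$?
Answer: $14157$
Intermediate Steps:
$\left(-1\right) \left(-13868\right) + k{\left(17 \right)} = \left(-1\right) \left(-13868\right) + 17^{2} = 13868 + 289 = 14157$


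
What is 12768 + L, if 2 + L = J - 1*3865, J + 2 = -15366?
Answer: -6467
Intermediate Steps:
J = -15368 (J = -2 - 15366 = -15368)
L = -19235 (L = -2 + (-15368 - 1*3865) = -2 + (-15368 - 3865) = -2 - 19233 = -19235)
12768 + L = 12768 - 19235 = -6467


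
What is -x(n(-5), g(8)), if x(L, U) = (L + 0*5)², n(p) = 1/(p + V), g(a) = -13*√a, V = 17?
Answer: -1/144 ≈ -0.0069444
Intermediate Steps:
n(p) = 1/(17 + p) (n(p) = 1/(p + 17) = 1/(17 + p))
x(L, U) = L² (x(L, U) = (L + 0)² = L²)
-x(n(-5), g(8)) = -(1/(17 - 5))² = -(1/12)² = -1*1/144 = -1/144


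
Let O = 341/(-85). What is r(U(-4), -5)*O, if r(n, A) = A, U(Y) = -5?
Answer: 341/17 ≈ 20.059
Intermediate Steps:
O = -341/85 (O = 341*(-1/85) = -341/85 ≈ -4.0118)
r(U(-4), -5)*O = -5*(-341/85) = 341/17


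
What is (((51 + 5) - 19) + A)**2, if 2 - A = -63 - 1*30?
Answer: 17424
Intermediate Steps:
A = 95 (A = 2 - (-63 - 1*30) = 2 - (-63 - 30) = 2 - 1*(-93) = 2 + 93 = 95)
(((51 + 5) - 19) + A)**2 = (((51 + 5) - 19) + 95)**2 = ((56 - 19) + 95)**2 = (37 + 95)**2 = 132**2 = 17424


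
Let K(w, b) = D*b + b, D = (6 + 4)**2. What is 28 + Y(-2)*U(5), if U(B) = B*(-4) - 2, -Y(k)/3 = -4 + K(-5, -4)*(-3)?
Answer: 79756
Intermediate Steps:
D = 100 (D = 10**2 = 100)
K(w, b) = 101*b (K(w, b) = 100*b + b = 101*b)
Y(k) = -3624 (Y(k) = -3*(-4 + (101*(-4))*(-3)) = -3*(-4 - 404*(-3)) = -3*(-4 + 1212) = -3*1208 = -3624)
U(B) = -2 - 4*B (U(B) = -4*B - 2 = -2 - 4*B)
28 + Y(-2)*U(5) = 28 - 3624*(-2 - 4*5) = 28 - 3624*(-2 - 20) = 28 - 3624*(-22) = 28 + 79728 = 79756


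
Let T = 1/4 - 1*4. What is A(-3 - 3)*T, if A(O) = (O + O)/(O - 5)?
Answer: -45/11 ≈ -4.0909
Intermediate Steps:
A(O) = 2*O/(-5 + O) (A(O) = (2*O)/(-5 + O) = 2*O/(-5 + O))
T = -15/4 (T = ¼ - 4 = -15/4 ≈ -3.7500)
A(-3 - 3)*T = (2*(-3 - 3)/(-5 + (-3 - 3)))*(-15/4) = (2*(-6)/(-5 - 6))*(-15/4) = (2*(-6)/(-11))*(-15/4) = (2*(-6)*(-1/11))*(-15/4) = (12/11)*(-15/4) = -45/11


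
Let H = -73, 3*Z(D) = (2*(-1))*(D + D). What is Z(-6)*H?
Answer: -584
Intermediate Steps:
Z(D) = -4*D/3 (Z(D) = ((2*(-1))*(D + D))/3 = (-4*D)/3 = -4*D/3)
Z(-6)*H = -4/3*(-6)*(-73) = 8*(-73) = -584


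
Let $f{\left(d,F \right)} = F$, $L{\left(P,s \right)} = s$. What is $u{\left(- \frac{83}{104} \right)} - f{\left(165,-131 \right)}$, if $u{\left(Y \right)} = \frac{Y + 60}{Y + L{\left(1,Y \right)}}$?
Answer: $\frac{15589}{166} \approx 93.91$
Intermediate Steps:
$u{\left(Y \right)} = \frac{60 + Y}{2 Y}$ ($u{\left(Y \right)} = \frac{Y + 60}{Y + Y} = \frac{60 + Y}{2 Y}$)
$u{\left(- \frac{83}{104} \right)} - f{\left(165,-131 \right)} = \frac{60 - \frac{83}{104}}{2 \left(- \frac{83}{104}\right)} - -131 = \frac{60 - \frac{83}{104}}{2 \left(\left(-83\right) \frac{1}{104}\right)} + 131 = \frac{60 - \frac{83}{104}}{2 \left(- \frac{83}{104}\right)} + 131 = \frac{1}{2} \left(- \frac{104}{83}\right) \frac{6157}{104} + 131 = - \frac{6157}{166} + 131 = \frac{15589}{166}$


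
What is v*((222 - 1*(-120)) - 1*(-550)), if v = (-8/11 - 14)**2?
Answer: 23409648/121 ≈ 1.9347e+5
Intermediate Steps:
v = 26244/121 (v = (-8*1/11 - 14)**2 = (-8/11 - 14)**2 = (-162/11)**2 = 26244/121 ≈ 216.89)
v*((222 - 1*(-120)) - 1*(-550)) = 26244*((222 - 1*(-120)) - 1*(-550))/121 = 26244*((222 + 120) + 550)/121 = 26244*(342 + 550)/121 = (26244/121)*892 = 23409648/121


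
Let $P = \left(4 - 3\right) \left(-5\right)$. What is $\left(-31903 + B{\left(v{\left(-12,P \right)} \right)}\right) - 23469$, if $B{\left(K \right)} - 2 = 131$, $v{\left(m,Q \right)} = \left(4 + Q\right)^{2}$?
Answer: $-55239$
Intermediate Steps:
$P = -5$ ($P = 1 \left(-5\right) = -5$)
$B{\left(K \right)} = 133$ ($B{\left(K \right)} = 2 + 131 = 133$)
$\left(-31903 + B{\left(v{\left(-12,P \right)} \right)}\right) - 23469 = \left(-31903 + 133\right) - 23469 = -31770 - 23469 = -55239$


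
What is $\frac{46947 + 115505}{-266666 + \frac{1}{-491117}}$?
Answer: $- \frac{4693114052}{7703776819} \approx -0.6092$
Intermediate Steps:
$\frac{46947 + 115505}{-266666 + \frac{1}{-491117}} = \frac{162452}{-266666 - \frac{1}{491117}} = \frac{162452}{- \frac{130964205923}{491117}} = 162452 \left(- \frac{491117}{130964205923}\right) = - \frac{4693114052}{7703776819}$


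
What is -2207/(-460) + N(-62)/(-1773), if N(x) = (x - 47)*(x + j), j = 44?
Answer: 334499/90620 ≈ 3.6912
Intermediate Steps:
N(x) = (-47 + x)*(44 + x) (N(x) = (x - 47)*(x + 44) = (-47 + x)*(44 + x))
-2207/(-460) + N(-62)/(-1773) = -2207/(-460) + (-2068 + (-62)² - 3*(-62))/(-1773) = -2207*(-1/460) + (-2068 + 3844 + 186)*(-1/1773) = 2207/460 + 1962*(-1/1773) = 2207/460 - 218/197 = 334499/90620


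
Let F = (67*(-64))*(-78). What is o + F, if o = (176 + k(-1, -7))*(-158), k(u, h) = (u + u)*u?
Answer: 306340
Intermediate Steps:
k(u, h) = 2*u**2 (k(u, h) = (2*u)*u = 2*u**2)
F = 334464 (F = -4288*(-78) = 334464)
o = -28124 (o = (176 + 2*(-1)**2)*(-158) = (176 + 2*1)*(-158) = (176 + 2)*(-158) = 178*(-158) = -28124)
o + F = -28124 + 334464 = 306340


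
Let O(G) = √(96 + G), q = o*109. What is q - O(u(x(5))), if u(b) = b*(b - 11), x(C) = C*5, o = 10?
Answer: 1090 - √446 ≈ 1068.9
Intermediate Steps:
x(C) = 5*C
u(b) = b*(-11 + b)
q = 1090 (q = 10*109 = 1090)
q - O(u(x(5))) = 1090 - √(96 + (5*5)*(-11 + 5*5)) = 1090 - √(96 + 25*(-11 + 25)) = 1090 - √(96 + 25*14) = 1090 - √(96 + 350) = 1090 - √446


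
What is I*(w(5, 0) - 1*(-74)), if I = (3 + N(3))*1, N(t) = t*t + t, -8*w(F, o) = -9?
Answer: 9015/8 ≈ 1126.9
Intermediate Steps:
w(F, o) = 9/8 (w(F, o) = -⅛*(-9) = 9/8)
N(t) = t + t² (N(t) = t² + t = t + t²)
I = 15 (I = (3 + 3*(1 + 3))*1 = (3 + 3*4)*1 = (3 + 12)*1 = 15*1 = 15)
I*(w(5, 0) - 1*(-74)) = 15*(9/8 - 1*(-74)) = 15*(9/8 + 74) = 15*(601/8) = 9015/8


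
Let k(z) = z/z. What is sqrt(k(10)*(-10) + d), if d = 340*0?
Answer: I*sqrt(10) ≈ 3.1623*I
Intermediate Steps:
k(z) = 1
d = 0
sqrt(k(10)*(-10) + d) = sqrt(1*(-10) + 0) = sqrt(-10 + 0) = sqrt(-10) = I*sqrt(10)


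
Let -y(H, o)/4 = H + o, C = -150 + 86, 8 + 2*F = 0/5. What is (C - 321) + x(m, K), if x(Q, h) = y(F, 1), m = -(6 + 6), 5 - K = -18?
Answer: -373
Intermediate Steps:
K = 23 (K = 5 - 1*(-18) = 5 + 18 = 23)
F = -4 (F = -4 + (0/5)/2 = -4 + (0*(1/5))/2 = -4 + (1/2)*0 = -4 + 0 = -4)
C = -64
y(H, o) = -4*H - 4*o (y(H, o) = -4*(H + o) = -4*H - 4*o)
m = -12 (m = -1*12 = -12)
x(Q, h) = 12 (x(Q, h) = -4*(-4) - 4*1 = 16 - 4 = 12)
(C - 321) + x(m, K) = (-64 - 321) + 12 = -385 + 12 = -373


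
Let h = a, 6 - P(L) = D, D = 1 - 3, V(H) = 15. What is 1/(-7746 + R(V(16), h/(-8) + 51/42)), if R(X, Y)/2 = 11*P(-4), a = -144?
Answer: -1/7570 ≈ -0.00013210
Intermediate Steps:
D = -2
P(L) = 8 (P(L) = 6 - 1*(-2) = 6 + 2 = 8)
h = -144
R(X, Y) = 176 (R(X, Y) = 2*(11*8) = 2*88 = 176)
1/(-7746 + R(V(16), h/(-8) + 51/42)) = 1/(-7746 + 176) = 1/(-7570) = -1/7570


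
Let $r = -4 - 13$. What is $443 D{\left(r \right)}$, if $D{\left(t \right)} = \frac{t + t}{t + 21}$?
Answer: $- \frac{7531}{2} \approx -3765.5$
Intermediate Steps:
$r = -17$ ($r = -4 - 13 = -17$)
$D{\left(t \right)} = \frac{2 t}{21 + t}$
$443 D{\left(r \right)} = 443 \cdot 2 \left(-17\right) \frac{1}{21 - 17} = 443 \cdot 2 \left(-17\right) \frac{1}{4} = 443 \left(- \frac{17}{2}\right) = - \frac{7531}{2}$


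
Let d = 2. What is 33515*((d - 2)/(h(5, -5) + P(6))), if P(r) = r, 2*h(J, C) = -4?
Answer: 0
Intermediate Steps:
h(J, C) = -2 (h(J, C) = (½)*(-4) = -2)
33515*((d - 2)/(h(5, -5) + P(6))) = 33515*((2 - 2)/(-2 + 6)) = 33515*(0/4) = 33515*(0*(¼)) = 33515*0 = 0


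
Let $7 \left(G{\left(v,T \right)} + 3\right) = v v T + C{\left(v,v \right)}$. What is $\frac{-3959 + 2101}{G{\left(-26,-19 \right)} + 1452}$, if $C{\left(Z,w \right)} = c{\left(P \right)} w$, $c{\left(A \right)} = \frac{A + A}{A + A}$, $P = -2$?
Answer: $\frac{13006}{2727} \approx 4.7693$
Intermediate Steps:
$c{\left(A \right)} = 1$ ($c{\left(A \right)} = \frac{2 A}{2 A} = 2 A \frac{1}{2 A} = 1$)
$C{\left(Z,w \right)} = w$ ($C{\left(Z,w \right)} = 1 w = w$)
$G{\left(v,T \right)} = -3 + \frac{v}{7} + \frac{T v^{2}}{7}$ ($G{\left(v,T \right)} = -3 + \frac{v v T + v}{7} = -3 + \frac{v^{2} T + v}{7} = -3 + \frac{T v^{2} + v}{7} = -3 + \frac{v + T v^{2}}{7} = -3 + \left(\frac{v}{7} + \frac{T v^{2}}{7}\right) = -3 + \frac{v}{7} + \frac{T v^{2}}{7}$)
$\frac{-3959 + 2101}{G{\left(-26,-19 \right)} + 1452} = \frac{-3959 + 2101}{\left(-3 + \frac{1}{7} \left(-26\right) + \frac{1}{7} \left(-19\right) \left(-26\right)^{2}\right) + 1452} = - \frac{1858}{\left(-3 - \frac{26}{7} + \frac{1}{7} \left(-19\right) 676\right) + 1452} = - \frac{1858}{\left(-3 - \frac{26}{7} - \frac{12844}{7}\right) + 1452} = - \frac{1858}{- \frac{12891}{7} + 1452} = - \frac{1858}{- \frac{2727}{7}} = \left(-1858\right) \left(- \frac{7}{2727}\right) = \frac{13006}{2727}$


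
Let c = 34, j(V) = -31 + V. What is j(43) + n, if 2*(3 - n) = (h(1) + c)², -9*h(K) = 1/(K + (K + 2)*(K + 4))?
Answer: -23338945/41472 ≈ -562.76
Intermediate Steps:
h(K) = -1/(9*(K + (2 + K)*(4 + K))) (h(K) = -1/(9*(K + (K + 2)*(K + 4))) = -1/(9*(K + (2 + K)*(4 + K))))
n = -23836609/41472 (n = 3 - (-1/(72 + 9*1² + 63*1) + 34)²/2 = 3 - (-1/(72 + 9*1 + 63) + 34)²/2 = 3 - (-1/(72 + 9 + 63) + 34)²/2 = 3 - (-1/144 + 34)²/2 = 3 - (4895/144)²/2 = 3 - ½*23961025/20736 = 3 - 23961025/41472 = -23836609/41472 ≈ -574.76)
j(43) + n = (-31 + 43) - 23836609/41472 = 12 - 23836609/41472 = -23338945/41472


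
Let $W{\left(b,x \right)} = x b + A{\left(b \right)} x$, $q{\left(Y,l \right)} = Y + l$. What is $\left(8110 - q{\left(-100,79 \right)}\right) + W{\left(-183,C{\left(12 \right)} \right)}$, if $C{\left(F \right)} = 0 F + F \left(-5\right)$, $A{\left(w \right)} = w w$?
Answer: $-1990229$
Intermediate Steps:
$A{\left(w \right)} = w^{2}$
$C{\left(F \right)} = - 5 F$ ($C{\left(F \right)} = 0 - 5 F = - 5 F$)
$W{\left(b,x \right)} = b x + x b^{2}$ ($W{\left(b,x \right)} = x b + b^{2} x = b x + x b^{2}$)
$\left(8110 - q{\left(-100,79 \right)}\right) + W{\left(-183,C{\left(12 \right)} \right)} = \left(8110 - \left(-100 + 79\right)\right) - 183 \left(\left(-5\right) 12\right) \left(1 - 183\right) = \left(8110 - -21\right) - \left(-10980\right) \left(-182\right) = \left(8110 + 21\right) - 1998360 = 8131 - 1998360 = -1990229$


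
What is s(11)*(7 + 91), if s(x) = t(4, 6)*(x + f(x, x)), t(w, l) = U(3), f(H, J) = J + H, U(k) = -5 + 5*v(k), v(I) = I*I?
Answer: 129360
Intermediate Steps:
v(I) = I**2
U(k) = -5 + 5*k**2
f(H, J) = H + J
t(w, l) = 40 (t(w, l) = -5 + 5*3**2 = -5 + 5*9 = -5 + 45 = 40)
s(x) = 120*x (s(x) = 40*(x + (x + x)) = 40*(x + 2*x) = 40*(3*x) = 120*x)
s(11)*(7 + 91) = (120*11)*(7 + 91) = 1320*98 = 129360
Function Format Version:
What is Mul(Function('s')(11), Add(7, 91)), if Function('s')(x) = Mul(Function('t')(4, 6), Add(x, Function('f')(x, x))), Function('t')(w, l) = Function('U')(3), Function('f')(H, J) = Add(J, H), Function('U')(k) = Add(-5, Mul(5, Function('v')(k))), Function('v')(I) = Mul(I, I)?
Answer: 129360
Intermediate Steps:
Function('v')(I) = Pow(I, 2)
Function('U')(k) = Add(-5, Mul(5, Pow(k, 2)))
Function('f')(H, J) = Add(H, J)
Function('t')(w, l) = 40 (Function('t')(w, l) = Add(-5, Mul(5, Pow(3, 2))) = Add(-5, Mul(5, 9)) = Add(-5, 45) = 40)
Function('s')(x) = Mul(120, x) (Function('s')(x) = Mul(40, Add(x, Add(x, x))) = Mul(40, Add(x, Mul(2, x))) = Mul(40, Mul(3, x)) = Mul(120, x))
Mul(Function('s')(11), Add(7, 91)) = Mul(Mul(120, 11), Add(7, 91)) = Mul(1320, 98) = 129360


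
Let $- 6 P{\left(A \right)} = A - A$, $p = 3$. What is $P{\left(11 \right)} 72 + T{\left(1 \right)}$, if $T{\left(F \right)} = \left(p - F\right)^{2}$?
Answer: $4$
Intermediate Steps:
$P{\left(A \right)} = 0$ ($P{\left(A \right)} = - \frac{A - A}{6} = \left(- \frac{1}{6}\right) 0 = 0$)
$T{\left(F \right)} = \left(3 - F\right)^{2}$
$P{\left(11 \right)} 72 + T{\left(1 \right)} = 0 \cdot 72 + \left(-3 + 1\right)^{2} = 0 + \left(-2\right)^{2} = 0 + 4 = 4$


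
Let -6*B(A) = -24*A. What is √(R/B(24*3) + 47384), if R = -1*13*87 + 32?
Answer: √27290986/24 ≈ 217.67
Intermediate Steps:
B(A) = 4*A (B(A) = -(-4)*A = 4*A)
R = -1099 (R = -13*87 + 32 = -1131 + 32 = -1099)
√(R/B(24*3) + 47384) = √(-1099/(4*(24*3)) + 47384) = √(-1099/(4*72) + 47384) = √(-1099/288 + 47384) = √(13645493/288) = √27290986/24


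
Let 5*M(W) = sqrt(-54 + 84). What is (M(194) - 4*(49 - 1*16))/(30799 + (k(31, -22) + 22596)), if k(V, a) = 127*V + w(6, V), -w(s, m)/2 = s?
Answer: -33/14330 + sqrt(30)/286600 ≈ -0.0022838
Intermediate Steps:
w(s, m) = -2*s
M(W) = sqrt(30)/5 (M(W) = sqrt(-54 + 84)/5 = sqrt(30)/5)
k(V, a) = -12 + 127*V (k(V, a) = 127*V - 2*6 = 127*V - 12 = -12 + 127*V)
(M(194) - 4*(49 - 1*16))/(30799 + (k(31, -22) + 22596)) = (sqrt(30)/5 - 4*(49 - 1*16))/(30799 + ((-12 + 127*31) + 22596)) = (sqrt(30)/5 - 4*(49 - 16))/(30799 + ((-12 + 3937) + 22596)) = (sqrt(30)/5 - 4*33)/(30799 + (3925 + 22596)) = (sqrt(30)/5 - 132)/(30799 + 26521) = (-132 + sqrt(30)/5)/57320 = (-132 + sqrt(30)/5)*(1/57320) = -33/14330 + sqrt(30)/286600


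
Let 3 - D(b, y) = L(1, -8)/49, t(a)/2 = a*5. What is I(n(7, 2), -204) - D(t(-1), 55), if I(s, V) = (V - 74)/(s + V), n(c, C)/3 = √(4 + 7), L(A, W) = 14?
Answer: -18659/13839 + 278*√11/13839 ≈ -1.2817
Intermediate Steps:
n(c, C) = 3*√11 (n(c, C) = 3*√(4 + 7) = 3*√11)
I(s, V) = (-74 + V)/(V + s)
t(a) = 10*a (t(a) = 2*(a*5) = 2*(5*a) = 10*a)
D(b, y) = 19/7 (D(b, y) = 3 - 14/49 = 3 - 1*2/7 = 3 - 2/7 = 19/7)
I(n(7, 2), -204) - D(t(-1), 55) = (-74 - 204)/(-204 + 3*√11) - 1*19/7 = -278/(-204 + 3*√11) - 19/7 = -19/7 - 278/(-204 + 3*√11)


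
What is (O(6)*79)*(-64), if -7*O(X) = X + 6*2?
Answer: 91008/7 ≈ 13001.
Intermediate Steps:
O(X) = -12/7 - X/7 (O(X) = -(X + 6*2)/7 = -(X + 12)/7 = -(12 + X)/7 = -12/7 - X/7)
(O(6)*79)*(-64) = ((-12/7 - ⅐*6)*79)*(-64) = ((-12/7 - 6/7)*79)*(-64) = -18/7*79*(-64) = -1422/7*(-64) = 91008/7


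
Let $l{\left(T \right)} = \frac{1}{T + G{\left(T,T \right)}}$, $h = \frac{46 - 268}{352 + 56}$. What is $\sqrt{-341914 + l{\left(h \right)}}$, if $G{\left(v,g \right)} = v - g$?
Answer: $\frac{3 i \sqrt{52009198}}{37} \approx 584.74 i$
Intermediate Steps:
$h = - \frac{37}{68}$ ($h = - \frac{222}{408} = \left(-222\right) \frac{1}{408} = - \frac{37}{68} \approx -0.54412$)
$l{\left(T \right)} = \frac{1}{T}$ ($l{\left(T \right)} = \frac{1}{T + \left(T - T\right)} = \frac{1}{T + 0} = \frac{1}{T}$)
$\sqrt{-341914 + l{\left(h \right)}} = \sqrt{-341914 + \frac{1}{- \frac{37}{68}}} = \sqrt{-341914 - \frac{68}{37}} = \sqrt{- \frac{12650886}{37}} = \frac{3 i \sqrt{52009198}}{37}$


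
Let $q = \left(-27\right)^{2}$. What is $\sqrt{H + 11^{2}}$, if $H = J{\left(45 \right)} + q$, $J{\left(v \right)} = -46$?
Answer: $2 \sqrt{201} \approx 28.355$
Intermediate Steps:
$q = 729$
$H = 683$ ($H = -46 + 729 = 683$)
$\sqrt{H + 11^{2}} = \sqrt{683 + 11^{2}} = \sqrt{683 + 121} = \sqrt{804} = 2 \sqrt{201}$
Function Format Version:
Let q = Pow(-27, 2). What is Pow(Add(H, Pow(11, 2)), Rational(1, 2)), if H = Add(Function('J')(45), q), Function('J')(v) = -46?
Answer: Mul(2, Pow(201, Rational(1, 2))) ≈ 28.355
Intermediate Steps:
q = 729
H = 683 (H = Add(-46, 729) = 683)
Pow(Add(H, Pow(11, 2)), Rational(1, 2)) = Pow(Add(683, Pow(11, 2)), Rational(1, 2)) = Pow(Add(683, 121), Rational(1, 2)) = Pow(804, Rational(1, 2)) = Mul(2, Pow(201, Rational(1, 2)))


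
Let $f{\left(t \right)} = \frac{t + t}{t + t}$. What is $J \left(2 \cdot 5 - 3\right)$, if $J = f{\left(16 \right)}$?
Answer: $7$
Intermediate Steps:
$f{\left(t \right)} = 1$ ($f{\left(t \right)} = \frac{2 t}{2 t} = 2 t \frac{1}{2 t} = 1$)
$J = 1$
$J \left(2 \cdot 5 - 3\right) = 1 \left(2 \cdot 5 - 3\right) = 1 \left(10 - 3\right) = 1 \cdot 7 = 7$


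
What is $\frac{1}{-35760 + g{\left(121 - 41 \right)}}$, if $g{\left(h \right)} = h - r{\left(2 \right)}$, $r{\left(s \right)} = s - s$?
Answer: $- \frac{1}{35680} \approx -2.8027 \cdot 10^{-5}$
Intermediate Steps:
$r{\left(s \right)} = 0$
$g{\left(h \right)} = h$ ($g{\left(h \right)} = h - 0 = h + 0 = h$)
$\frac{1}{-35760 + g{\left(121 - 41 \right)}} = \frac{1}{-35760 + \left(121 - 41\right)} = \frac{1}{-35760 + 80} = \frac{1}{-35680} = - \frac{1}{35680}$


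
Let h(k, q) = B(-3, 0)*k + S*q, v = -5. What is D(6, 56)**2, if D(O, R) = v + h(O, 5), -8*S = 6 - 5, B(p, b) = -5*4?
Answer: 1010025/64 ≈ 15782.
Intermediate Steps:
B(p, b) = -20
S = -1/8 (S = -(6 - 5)/8 = -1/8*1 = -1/8 ≈ -0.12500)
h(k, q) = -20*k - q/8
D(O, R) = -45/8 - 20*O (D(O, R) = -5 + (-20*O - 1/8*5) = -5 + (-20*O - 5/8) = -5 + (-5/8 - 20*O) = -45/8 - 20*O)
D(6, 56)**2 = (-45/8 - 20*6)**2 = (-45/8 - 120)**2 = (-1005/8)**2 = 1010025/64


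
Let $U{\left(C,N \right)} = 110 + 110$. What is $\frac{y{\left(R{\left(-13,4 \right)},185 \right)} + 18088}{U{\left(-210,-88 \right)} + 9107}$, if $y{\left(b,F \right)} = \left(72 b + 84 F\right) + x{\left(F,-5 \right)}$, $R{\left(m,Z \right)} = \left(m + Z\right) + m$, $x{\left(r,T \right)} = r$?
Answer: $\frac{10743}{3109} \approx 3.4555$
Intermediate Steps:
$U{\left(C,N \right)} = 220$
$R{\left(m,Z \right)} = Z + 2 m$ ($R{\left(m,Z \right)} = \left(Z + m\right) + m = Z + 2 m$)
$y{\left(b,F \right)} = 72 b + 85 F$ ($y{\left(b,F \right)} = \left(72 b + 84 F\right) + F = 72 b + 85 F$)
$\frac{y{\left(R{\left(-13,4 \right)},185 \right)} + 18088}{U{\left(-210,-88 \right)} + 9107} = \frac{\left(72 \left(4 + 2 \left(-13\right)\right) + 85 \cdot 185\right) + 18088}{220 + 9107} = \frac{\left(72 \left(4 - 26\right) + 15725\right) + 18088}{9327} = \left(\left(72 \left(-22\right) + 15725\right) + 18088\right) \frac{1}{9327} = \left(\left(-1584 + 15725\right) + 18088\right) \frac{1}{9327} = \left(14141 + 18088\right) \frac{1}{9327} = 32229 \cdot \frac{1}{9327} = \frac{10743}{3109}$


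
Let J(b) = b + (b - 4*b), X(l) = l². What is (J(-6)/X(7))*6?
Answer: 72/49 ≈ 1.4694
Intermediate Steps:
J(b) = -2*b (J(b) = b - 3*b = -2*b)
(J(-6)/X(7))*6 = ((-2*(-6))/(7²))*6 = (12/49)*6 = 72/49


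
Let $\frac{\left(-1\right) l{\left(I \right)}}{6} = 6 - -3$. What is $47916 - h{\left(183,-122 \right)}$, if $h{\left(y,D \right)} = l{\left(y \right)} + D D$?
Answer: $33086$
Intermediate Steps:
$l{\left(I \right)} = -54$ ($l{\left(I \right)} = - 6 \left(6 - -3\right) = - 6 \left(6 + 3\right) = \left(-6\right) 9 = -54$)
$h{\left(y,D \right)} = -54 + D^{2}$ ($h{\left(y,D \right)} = -54 + D D = -54 + D^{2}$)
$47916 - h{\left(183,-122 \right)} = 47916 - \left(-54 + \left(-122\right)^{2}\right) = 47916 - \left(-54 + 14884\right) = 47916 - 14830 = 33086$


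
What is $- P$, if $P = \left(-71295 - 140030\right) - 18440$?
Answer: $229765$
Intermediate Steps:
$P = -229765$ ($P = -211325 - 18440 = -229765$)
$- P = \left(-1\right) \left(-229765\right) = 229765$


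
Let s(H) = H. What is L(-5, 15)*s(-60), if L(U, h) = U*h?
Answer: 4500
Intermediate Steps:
L(-5, 15)*s(-60) = -5*15*(-60) = -75*(-60) = 4500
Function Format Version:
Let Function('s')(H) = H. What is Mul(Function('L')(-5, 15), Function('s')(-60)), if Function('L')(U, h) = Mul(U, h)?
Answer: 4500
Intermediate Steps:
Mul(Function('L')(-5, 15), Function('s')(-60)) = Mul(Mul(-5, 15), -60) = Mul(-75, -60) = 4500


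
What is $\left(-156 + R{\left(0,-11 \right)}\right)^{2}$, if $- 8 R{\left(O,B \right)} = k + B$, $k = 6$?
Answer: $\frac{1545049}{64} \approx 24141.0$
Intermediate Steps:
$R{\left(O,B \right)} = - \frac{3}{4} - \frac{B}{8}$ ($R{\left(O,B \right)} = - \frac{6 + B}{8} = - \frac{3}{4} - \frac{B}{8}$)
$\left(-156 + R{\left(0,-11 \right)}\right)^{2} = \left(-156 - - \frac{5}{8}\right)^{2} = \left(-156 + \left(- \frac{3}{4} + \frac{11}{8}\right)\right)^{2} = \left(-156 + \frac{5}{8}\right)^{2} = \left(- \frac{1243}{8}\right)^{2} = \frac{1545049}{64}$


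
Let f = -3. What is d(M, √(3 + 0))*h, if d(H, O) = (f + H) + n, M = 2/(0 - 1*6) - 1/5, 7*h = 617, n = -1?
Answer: -41956/105 ≈ -399.58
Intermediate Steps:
h = 617/7 (h = (⅐)*617 = 617/7 ≈ 88.143)
M = -8/15 (M = 2/(0 - 6) - 1*⅕ = 2/(-6) - ⅕ = 2*(-⅙) - ⅕ = -⅓ - ⅕ = -8/15 ≈ -0.53333)
d(H, O) = -4 + H (d(H, O) = (-3 + H) - 1 = -4 + H)
d(M, √(3 + 0))*h = (-4 - 8/15)*(617/7) = -68/15*617/7 = -41956/105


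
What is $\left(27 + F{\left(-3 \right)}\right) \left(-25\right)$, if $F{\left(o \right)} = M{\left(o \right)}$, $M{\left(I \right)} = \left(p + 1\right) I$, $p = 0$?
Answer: $-600$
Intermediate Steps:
$M{\left(I \right)} = I$ ($M{\left(I \right)} = \left(0 + 1\right) I = 1 I = I$)
$F{\left(o \right)} = o$
$\left(27 + F{\left(-3 \right)}\right) \left(-25\right) = \left(27 - 3\right) \left(-25\right) = 24 \left(-25\right) = -600$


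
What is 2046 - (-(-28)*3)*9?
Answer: 1290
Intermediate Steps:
2046 - (-(-28)*3)*9 = 2046 - (-7*(-12))*9 = 2046 - 84*9 = 2046 - 1*756 = 2046 - 756 = 1290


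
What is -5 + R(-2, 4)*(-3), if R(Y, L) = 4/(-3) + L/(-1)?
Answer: 11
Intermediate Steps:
R(Y, L) = -4/3 - L (R(Y, L) = 4*(-⅓) + L*(-1) = -4/3 - L)
-5 + R(-2, 4)*(-3) = -5 + (-4/3 - 1*4)*(-3) = -5 + (-4/3 - 4)*(-3) = -5 - 16/3*(-3) = -5 + 16 = 11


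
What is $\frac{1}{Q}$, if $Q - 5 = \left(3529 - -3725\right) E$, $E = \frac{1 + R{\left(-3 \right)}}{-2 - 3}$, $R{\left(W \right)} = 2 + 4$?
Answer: $- \frac{5}{50753} \approx -9.8516 \cdot 10^{-5}$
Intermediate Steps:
$R{\left(W \right)} = 6$
$E = - \frac{7}{5}$ ($E = \frac{1 + 6}{-2 - 3} = \frac{7}{-5} = 7 \left(- \frac{1}{5}\right) = - \frac{7}{5} \approx -1.4$)
$Q = - \frac{50753}{5}$ ($Q = 5 + \left(3529 - -3725\right) \left(- \frac{7}{5}\right) = 5 + \left(3529 + 3725\right) \left(- \frac{7}{5}\right) = 5 + 7254 \left(- \frac{7}{5}\right) = 5 - \frac{50778}{5} = - \frac{50753}{5} \approx -10151.0$)
$\frac{1}{Q} = \frac{1}{- \frac{50753}{5}} = - \frac{5}{50753}$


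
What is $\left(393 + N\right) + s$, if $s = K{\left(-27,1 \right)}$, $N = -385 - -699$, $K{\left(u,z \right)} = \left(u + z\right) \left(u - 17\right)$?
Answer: $1851$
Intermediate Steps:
$K{\left(u,z \right)} = \left(-17 + u\right) \left(u + z\right)$ ($K{\left(u,z \right)} = \left(u + z\right) \left(-17 + u\right) = \left(-17 + u\right) \left(u + z\right)$)
$N = 314$ ($N = -385 + 699 = 314$)
$s = 1144$ ($s = \left(-27\right)^{2} - -459 - 17 - 27 = 729 + 459 - 17 - 27 = 1144$)
$\left(393 + N\right) + s = \left(393 + 314\right) + 1144 = 707 + 1144 = 1851$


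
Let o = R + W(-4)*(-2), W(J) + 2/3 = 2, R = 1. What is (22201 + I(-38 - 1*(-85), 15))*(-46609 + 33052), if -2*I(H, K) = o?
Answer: -601980509/2 ≈ -3.0099e+8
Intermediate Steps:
W(J) = 4/3 (W(J) = -⅔ + 2 = 4/3)
o = -5/3 (o = 1 + (4/3)*(-2) = 1 - 8/3 = -5/3 ≈ -1.6667)
I(H, K) = ⅚ (I(H, K) = -½*(-5/3) = ⅚)
(22201 + I(-38 - 1*(-85), 15))*(-46609 + 33052) = (22201 + ⅚)*(-46609 + 33052) = (133211/6)*(-13557) = -601980509/2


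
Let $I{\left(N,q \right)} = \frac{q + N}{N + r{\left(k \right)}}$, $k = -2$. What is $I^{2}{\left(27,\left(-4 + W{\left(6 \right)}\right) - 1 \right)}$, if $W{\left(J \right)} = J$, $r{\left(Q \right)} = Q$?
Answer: $\frac{784}{625} \approx 1.2544$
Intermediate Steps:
$I{\left(N,q \right)} = \frac{N + q}{-2 + N}$ ($I{\left(N,q \right)} = \frac{q + N}{N - 2} = \frac{N + q}{-2 + N}$)
$I^{2}{\left(27,\left(-4 + W{\left(6 \right)}\right) - 1 \right)} = \left(\frac{27 + \left(\left(-4 + 6\right) - 1\right)}{-2 + 27}\right)^{2} = \left(\frac{27 + \left(2 - 1\right)}{25}\right)^{2} = \left(\frac{27 + 1}{25}\right)^{2} = \left(\frac{1}{25} \cdot 28\right)^{2} = \left(\frac{28}{25}\right)^{2} = \frac{784}{625}$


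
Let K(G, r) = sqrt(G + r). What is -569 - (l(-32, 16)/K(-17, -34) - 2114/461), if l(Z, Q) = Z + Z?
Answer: -260195/461 - 64*I*sqrt(51)/51 ≈ -564.41 - 8.9618*I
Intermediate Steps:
l(Z, Q) = 2*Z
-569 - (l(-32, 16)/K(-17, -34) - 2114/461) = -569 - ((2*(-32))/(sqrt(-17 - 34)) - 2114/461) = -569 - (-64*(-I*sqrt(51)/51) - 2114*1/461) = -569 - (-64*(-I*sqrt(51)/51) - 2114/461) = -569 - (-(-64)*I*sqrt(51)/51 - 2114/461) = -569 - (64*I*sqrt(51)/51 - 2114/461) = -569 - (-2114/461 + 64*I*sqrt(51)/51) = -569 + (2114/461 - 64*I*sqrt(51)/51) = -260195/461 - 64*I*sqrt(51)/51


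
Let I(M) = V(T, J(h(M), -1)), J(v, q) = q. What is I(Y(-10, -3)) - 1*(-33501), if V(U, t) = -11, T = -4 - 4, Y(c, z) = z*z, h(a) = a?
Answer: 33490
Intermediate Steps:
Y(c, z) = z**2
T = -8
I(M) = -11
I(Y(-10, -3)) - 1*(-33501) = -11 - 1*(-33501) = -11 + 33501 = 33490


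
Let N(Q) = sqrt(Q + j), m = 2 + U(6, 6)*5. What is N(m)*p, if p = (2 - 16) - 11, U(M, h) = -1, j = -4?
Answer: -25*I*sqrt(7) ≈ -66.144*I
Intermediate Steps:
m = -3 (m = 2 - 1*5 = 2 - 5 = -3)
p = -25 (p = -14 - 11 = -25)
N(Q) = sqrt(-4 + Q) (N(Q) = sqrt(Q - 4) = sqrt(-4 + Q))
N(m)*p = sqrt(-4 - 3)*(-25) = sqrt(-7)*(-25) = (I*sqrt(7))*(-25) = -25*I*sqrt(7)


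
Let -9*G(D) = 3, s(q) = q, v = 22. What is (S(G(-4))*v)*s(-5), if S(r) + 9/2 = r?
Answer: 1595/3 ≈ 531.67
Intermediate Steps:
G(D) = -⅓ (G(D) = -⅑*3 = -⅓)
S(r) = -9/2 + r
(S(G(-4))*v)*s(-5) = ((-9/2 - ⅓)*22)*(-5) = -29/6*22*(-5) = -319/3*(-5) = 1595/3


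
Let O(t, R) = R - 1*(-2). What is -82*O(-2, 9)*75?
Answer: -67650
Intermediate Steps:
O(t, R) = 2 + R (O(t, R) = R + 2 = 2 + R)
-82*O(-2, 9)*75 = -82*(2 + 9)*75 = -82*11*75 = -902*75 = -67650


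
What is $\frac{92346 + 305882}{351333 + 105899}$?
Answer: $\frac{99557}{114308} \approx 0.87095$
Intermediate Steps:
$\frac{92346 + 305882}{351333 + 105899} = \frac{398228}{457232} = 398228 \cdot \frac{1}{457232} = \frac{99557}{114308}$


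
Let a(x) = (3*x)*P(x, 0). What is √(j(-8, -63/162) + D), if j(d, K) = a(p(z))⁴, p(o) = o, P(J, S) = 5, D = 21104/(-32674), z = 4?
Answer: 2*√899841915154/527 ≈ 3600.0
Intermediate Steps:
D = -10552/16337 (D = 21104*(-1/32674) = -10552/16337 ≈ -0.64590)
a(x) = 15*x (a(x) = (3*x)*5 = 15*x)
j(d, K) = 12960000 (j(d, K) = (15*4)⁴ = 60⁴ = 12960000)
√(j(-8, -63/162) + D) = √(12960000 - 10552/16337) = √(211727509448/16337) = 2*√899841915154/527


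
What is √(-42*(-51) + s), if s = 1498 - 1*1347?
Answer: √2293 ≈ 47.885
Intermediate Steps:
s = 151 (s = 1498 - 1347 = 151)
√(-42*(-51) + s) = √(-42*(-51) + 151) = √(2142 + 151) = √2293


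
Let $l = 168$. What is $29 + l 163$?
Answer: $27413$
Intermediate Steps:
$29 + l 163 = 29 + 168 \cdot 163 = 29 + 27384 = 27413$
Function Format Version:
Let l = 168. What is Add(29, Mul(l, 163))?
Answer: 27413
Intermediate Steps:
Add(29, Mul(l, 163)) = Add(29, Mul(168, 163)) = Add(29, 27384) = 27413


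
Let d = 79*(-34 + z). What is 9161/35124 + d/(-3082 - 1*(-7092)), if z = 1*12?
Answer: -12154951/70423620 ≈ -0.17260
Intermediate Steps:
z = 12
d = -1738 (d = 79*(-34 + 12) = 79*(-22) = -1738)
9161/35124 + d/(-3082 - 1*(-7092)) = 9161/35124 - 1738/(-3082 - 1*(-7092)) = 9161*(1/35124) - 1738/(-3082 + 7092) = 9161/35124 - 1738/4010 = 9161/35124 - 1738*1/4010 = 9161/35124 - 869/2005 = -12154951/70423620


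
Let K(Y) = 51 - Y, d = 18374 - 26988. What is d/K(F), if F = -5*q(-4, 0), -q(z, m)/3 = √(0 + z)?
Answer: -146438/1167 - 86140*I/1167 ≈ -125.48 - 73.813*I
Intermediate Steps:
q(z, m) = -3*√z (q(z, m) = -3*√(0 + z) = -3*√z)
d = -8614
F = 30*I (F = -(-15)*√(-4) = -(-15)*2*I = -(-30)*I = 30*I ≈ 30.0*I)
d/K(F) = -8614/(51 - 30*I) = -8614*(51 + 30*I)/3501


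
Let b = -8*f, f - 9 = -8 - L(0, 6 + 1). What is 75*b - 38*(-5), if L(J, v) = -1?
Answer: -1010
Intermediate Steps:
f = 2 (f = 9 + (-8 - 1*(-1)) = 9 + (-8 + 1) = 9 - 7 = 2)
b = -16 (b = -8*2 = -16)
75*b - 38*(-5) = 75*(-16) - 38*(-5) = -1200 + 190 = -1010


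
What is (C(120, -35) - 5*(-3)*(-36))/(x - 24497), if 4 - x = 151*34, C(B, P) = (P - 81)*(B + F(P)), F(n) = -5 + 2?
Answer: 14112/29627 ≈ 0.47632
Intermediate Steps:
F(n) = -3
C(B, P) = (-81 + P)*(-3 + B) (C(B, P) = (P - 81)*(B - 3) = (-81 + P)*(-3 + B))
x = -5130 (x = 4 - 151*34 = 4 - 1*5134 = 4 - 5134 = -5130)
(C(120, -35) - 5*(-3)*(-36))/(x - 24497) = ((243 - 81*120 - 3*(-35) + 120*(-35)) - 5*(-3)*(-36))/(-5130 - 24497) = ((243 - 9720 + 105 - 4200) + 15*(-36))/(-29627) = (-13572 - 540)*(-1/29627) = -14112*(-1/29627) = 14112/29627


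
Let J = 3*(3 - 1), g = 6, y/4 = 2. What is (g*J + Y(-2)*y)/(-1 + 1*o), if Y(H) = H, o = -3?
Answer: -5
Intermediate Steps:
y = 8 (y = 4*2 = 8)
J = 6 (J = 3*2 = 6)
(g*J + Y(-2)*y)/(-1 + 1*o) = (6*6 - 2*8)/(-1 + 1*(-3)) = (36 - 16)/(-1 - 3) = 20/(-4) = 20*(-¼) = -5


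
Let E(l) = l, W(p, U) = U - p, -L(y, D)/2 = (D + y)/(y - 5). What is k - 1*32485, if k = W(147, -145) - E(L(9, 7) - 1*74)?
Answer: -32695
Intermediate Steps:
L(y, D) = -2*(D + y)/(-5 + y) (L(y, D) = -2*(D + y)/(y - 5) = -2*(D + y)/(-5 + y))
k = -210 (k = (-145 - 1*147) - (2*(-1*7 - 1*9)/(-5 + 9) - 1*74) = (-145 - 147) - (2*(-7 - 9)/4 - 74) = -292 - (2*(¼)*(-16) - 74) = -292 - (-8 - 74) = -292 - 1*(-82) = -292 + 82 = -210)
k - 1*32485 = -210 - 1*32485 = -210 - 32485 = -32695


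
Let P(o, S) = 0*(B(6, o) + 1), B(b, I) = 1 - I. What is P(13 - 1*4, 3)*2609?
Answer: 0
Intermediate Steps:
P(o, S) = 0 (P(o, S) = 0*((1 - o) + 1) = 0*(2 - o) = 0)
P(13 - 1*4, 3)*2609 = 0*2609 = 0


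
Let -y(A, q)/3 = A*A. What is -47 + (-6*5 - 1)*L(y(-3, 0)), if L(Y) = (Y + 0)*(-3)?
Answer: -2558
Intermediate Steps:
y(A, q) = -3*A² (y(A, q) = -3*A*A = -3*A²)
L(Y) = -3*Y (L(Y) = Y*(-3) = -3*Y)
-47 + (-6*5 - 1)*L(y(-3, 0)) = -47 + (-6*5 - 1)*(-(-9)*(-3)²) = -47 + (-30 - 1)*(-(-9)*9) = -47 - (-93)*(-27) = -47 - 31*81 = -47 - 2511 = -2558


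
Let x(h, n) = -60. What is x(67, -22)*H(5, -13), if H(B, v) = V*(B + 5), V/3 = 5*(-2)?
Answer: 18000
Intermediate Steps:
V = -30 (V = 3*(5*(-2)) = 3*(-10) = -30)
H(B, v) = -150 - 30*B (H(B, v) = -30*(B + 5) = -30*(5 + B) = -150 - 30*B)
x(67, -22)*H(5, -13) = -60*(-150 - 30*5) = -60*(-150 - 150) = -60*(-300) = 18000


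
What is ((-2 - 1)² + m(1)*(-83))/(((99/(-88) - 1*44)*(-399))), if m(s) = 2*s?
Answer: -1256/144039 ≈ -0.0087199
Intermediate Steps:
((-2 - 1)² + m(1)*(-83))/(((99/(-88) - 1*44)*(-399))) = ((-2 - 1)² + (2*1)*(-83))/(((99/(-88) - 1*44)*(-399))) = ((-3)² + 2*(-83))/(((99*(-1/88) - 44)*(-399))) = (9 - 166)/(((-9/8 - 44)*(-399))) = -157/((-361/8*(-399))) = -157/144039/8 = -157*8/144039 = -1256/144039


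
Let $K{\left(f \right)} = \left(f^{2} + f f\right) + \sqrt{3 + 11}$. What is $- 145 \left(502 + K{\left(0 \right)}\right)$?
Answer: $-72790 - 145 \sqrt{14} \approx -73333.0$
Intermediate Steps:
$K{\left(f \right)} = \sqrt{14} + 2 f^{2}$ ($K{\left(f \right)} = \left(f^{2} + f^{2}\right) + \sqrt{14} = 2 f^{2} + \sqrt{14} = \sqrt{14} + 2 f^{2}$)
$- 145 \left(502 + K{\left(0 \right)}\right) = - 145 \left(502 + \left(\sqrt{14} + 2 \cdot 0^{2}\right)\right) = - 145 \left(502 + \left(\sqrt{14} + 2 \cdot 0\right)\right) = - 145 \left(502 + \left(\sqrt{14} + 0\right)\right) = - 145 \left(502 + \sqrt{14}\right) = -72790 - 145 \sqrt{14}$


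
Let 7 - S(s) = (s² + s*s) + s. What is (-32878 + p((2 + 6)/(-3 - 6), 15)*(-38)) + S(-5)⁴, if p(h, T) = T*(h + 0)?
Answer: 6158294/3 ≈ 2.0528e+6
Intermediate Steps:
p(h, T) = T*h
S(s) = 7 - s - 2*s² (S(s) = 7 - ((s² + s*s) + s) = 7 - ((s² + s²) + s) = 7 - (2*s² + s) = 7 - (s + 2*s²) = 7 + (-s - 2*s²) = 7 - s - 2*s²)
(-32878 + p((2 + 6)/(-3 - 6), 15)*(-38)) + S(-5)⁴ = (-32878 + (15*((2 + 6)/(-3 - 6)))*(-38)) + (7 - 1*(-5) - 2*(-5)²)⁴ = (-32878 + (15*(8/(-9)))*(-38)) + (7 + 5 - 2*25)⁴ = (-32878 + (15*(8*(-⅑)))*(-38)) + (7 + 5 - 50)⁴ = (-32878 + (15*(-8/9))*(-38)) + (-38)⁴ = (-32878 - 40/3*(-38)) + 2085136 = (-32878 + 1520/3) + 2085136 = -97114/3 + 2085136 = 6158294/3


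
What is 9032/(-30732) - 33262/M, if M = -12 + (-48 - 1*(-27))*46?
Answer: 42223937/1252329 ≈ 33.716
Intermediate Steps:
M = -978 (M = -12 + (-48 + 27)*46 = -12 - 21*46 = -12 - 966 = -978)
9032/(-30732) - 33262/M = 9032/(-30732) - 33262/(-978) = 9032*(-1/30732) - 33262*(-1/978) = -2258/7683 + 16631/489 = 42223937/1252329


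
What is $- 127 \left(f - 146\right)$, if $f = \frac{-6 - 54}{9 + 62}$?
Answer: $\frac{1324102}{71} \approx 18649.0$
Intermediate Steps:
$f = - \frac{60}{71} \approx -0.84507$
$- 127 \left(f - 146\right) = - 127 \left(- \frac{60}{71} - 146\right) = \left(-127\right) \left(- \frac{10426}{71}\right) = \frac{1324102}{71}$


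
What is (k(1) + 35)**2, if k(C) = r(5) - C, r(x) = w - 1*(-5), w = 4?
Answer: 1849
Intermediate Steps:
r(x) = 9 (r(x) = 4 - 1*(-5) = 4 + 5 = 9)
k(C) = 9 - C
(k(1) + 35)**2 = ((9 - 1*1) + 35)**2 = ((9 - 1) + 35)**2 = (8 + 35)**2 = 43**2 = 1849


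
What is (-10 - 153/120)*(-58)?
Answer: 13079/20 ≈ 653.95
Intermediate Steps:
(-10 - 153/120)*(-58) = (-10 - 153*1/120)*(-58) = (-10 - 51/40)*(-58) = -451/40*(-58) = 13079/20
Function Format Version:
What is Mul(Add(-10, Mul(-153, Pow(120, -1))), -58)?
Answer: Rational(13079, 20) ≈ 653.95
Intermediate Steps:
Mul(Add(-10, Mul(-153, Pow(120, -1))), -58) = Mul(Add(-10, Mul(-153, Rational(1, 120))), -58) = Mul(Add(-10, Rational(-51, 40)), -58) = Mul(Rational(-451, 40), -58) = Rational(13079, 20)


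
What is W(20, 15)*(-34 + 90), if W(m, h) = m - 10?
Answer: 560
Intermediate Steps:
W(m, h) = -10 + m
W(20, 15)*(-34 + 90) = (-10 + 20)*(-34 + 90) = 10*56 = 560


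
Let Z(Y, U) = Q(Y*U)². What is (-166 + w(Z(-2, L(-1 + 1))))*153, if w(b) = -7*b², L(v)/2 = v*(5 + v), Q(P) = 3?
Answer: -112149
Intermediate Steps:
L(v) = 2*v*(5 + v) (L(v) = 2*(v*(5 + v)) = 2*v*(5 + v))
Z(Y, U) = 9 (Z(Y, U) = 3² = 9)
(-166 + w(Z(-2, L(-1 + 1))))*153 = (-166 - 7*9²)*153 = (-166 - 7*81)*153 = (-166 - 567)*153 = -733*153 = -112149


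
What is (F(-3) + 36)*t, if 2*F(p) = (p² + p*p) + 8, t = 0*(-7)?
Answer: 0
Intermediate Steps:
t = 0
F(p) = 4 + p² (F(p) = ((p² + p*p) + 8)/2 = ((p² + p²) + 8)/2 = (2*p² + 8)/2 = (8 + 2*p²)/2 = 4 + p²)
(F(-3) + 36)*t = ((4 + (-3)²) + 36)*0 = ((4 + 9) + 36)*0 = (13 + 36)*0 = 49*0 = 0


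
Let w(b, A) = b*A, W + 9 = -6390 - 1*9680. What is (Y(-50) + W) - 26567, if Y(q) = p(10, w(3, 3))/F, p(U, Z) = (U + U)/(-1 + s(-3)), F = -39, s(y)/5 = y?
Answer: -6652771/156 ≈ -42646.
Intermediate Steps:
s(y) = 5*y
W = -16079 (W = -9 + (-6390 - 1*9680) = -9 + (-6390 - 9680) = -9 - 16070 = -16079)
w(b, A) = A*b
p(U, Z) = -U/8 (p(U, Z) = (U + U)/(-1 + 5*(-3)) = (2*U)/(-1 - 15) = (2*U)/(-16) = (2*U)*(-1/16) = -U/8)
Y(q) = 5/156 (Y(q) = -1/8*10/(-39) = -5/4*(-1/39) = 5/156)
(Y(-50) + W) - 26567 = (5/156 - 16079) - 26567 = -2508319/156 - 26567 = -6652771/156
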